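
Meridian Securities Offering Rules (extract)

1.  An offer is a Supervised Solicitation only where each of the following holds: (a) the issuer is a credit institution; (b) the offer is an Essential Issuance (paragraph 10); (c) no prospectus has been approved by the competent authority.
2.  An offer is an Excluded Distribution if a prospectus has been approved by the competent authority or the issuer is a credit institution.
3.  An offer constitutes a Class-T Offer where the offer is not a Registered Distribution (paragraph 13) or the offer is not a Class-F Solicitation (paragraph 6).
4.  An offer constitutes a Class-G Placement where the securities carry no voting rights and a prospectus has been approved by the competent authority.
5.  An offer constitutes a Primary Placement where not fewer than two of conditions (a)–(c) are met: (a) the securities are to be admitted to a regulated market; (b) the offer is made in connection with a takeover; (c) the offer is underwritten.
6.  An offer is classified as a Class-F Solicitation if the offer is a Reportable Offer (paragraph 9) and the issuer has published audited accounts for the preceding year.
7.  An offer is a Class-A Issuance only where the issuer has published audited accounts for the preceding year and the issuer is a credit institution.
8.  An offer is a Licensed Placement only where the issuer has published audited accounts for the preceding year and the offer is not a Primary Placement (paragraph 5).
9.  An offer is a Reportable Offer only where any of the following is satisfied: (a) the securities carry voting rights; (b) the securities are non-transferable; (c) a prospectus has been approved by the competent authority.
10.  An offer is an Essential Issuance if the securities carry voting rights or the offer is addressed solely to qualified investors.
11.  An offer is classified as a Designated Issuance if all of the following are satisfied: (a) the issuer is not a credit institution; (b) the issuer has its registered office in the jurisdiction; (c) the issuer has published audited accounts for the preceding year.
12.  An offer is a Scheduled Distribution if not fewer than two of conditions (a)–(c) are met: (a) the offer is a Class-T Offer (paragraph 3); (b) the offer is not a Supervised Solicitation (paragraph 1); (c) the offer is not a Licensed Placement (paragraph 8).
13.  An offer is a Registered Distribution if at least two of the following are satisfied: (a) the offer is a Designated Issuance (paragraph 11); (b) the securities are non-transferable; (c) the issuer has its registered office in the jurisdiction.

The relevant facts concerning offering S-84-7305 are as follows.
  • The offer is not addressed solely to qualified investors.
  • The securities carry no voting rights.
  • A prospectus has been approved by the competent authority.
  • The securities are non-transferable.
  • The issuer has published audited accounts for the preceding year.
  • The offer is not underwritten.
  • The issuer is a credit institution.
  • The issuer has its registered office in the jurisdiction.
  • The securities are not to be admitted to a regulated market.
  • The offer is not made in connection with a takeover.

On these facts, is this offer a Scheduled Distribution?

Under paragraph 11: the issuer is not a credit institution? no; and the issuer has its registered office in the jurisdiction? yes; and the issuer has published audited accounts for the preceding year? yes. So the offer is not a Designated Issuance.
Under paragraph 13: Designated Issuance (paragraph 11)? no; the securities are non-transferable? yes; the issuer has its registered office in the jurisdiction? yes — 2 of 3 hold (need ≥2) → satisfied.
Under paragraph 9: the securities carry voting rights? no; or the securities are non-transferable? yes; or a prospectus has been approved by the competent authority? yes. So the offer is a Reportable Offer.
Under paragraph 6: Reportable Offer (paragraph 9)? yes; and the issuer has published audited accounts for the preceding year? yes. So the offer is a Class-F Solicitation.
Under paragraph 3: not a Registered Distribution (paragraph 13)? no; or not a Class-F Solicitation (paragraph 6)? no. So the offer is not a Class-T Offer.
Under paragraph 10: the securities carry voting rights? no; or the offer is addressed solely to qualified investors? no. So the offer is not an Essential Issuance.
Under paragraph 1: the issuer is a credit institution? yes; and Essential Issuance (paragraph 10)? no; and no prospectus has been approved by the competent authority? no. So the offer is not a Supervised Solicitation.
Under paragraph 5: the securities are to be admitted to a regulated market? no; the offer is made in connection with a takeover? no; the offer is underwritten? no — 0 of 3 hold (need ≥2) → not satisfied.
Under paragraph 8: the issuer has published audited accounts for the preceding year? yes; and not a Primary Placement (paragraph 5)? yes. So the offer is a Licensed Placement.
Under paragraph 12: Class-T Offer (paragraph 3)? no; not a Supervised Solicitation (paragraph 1)? yes; not a Licensed Placement (paragraph 8)? no — 1 of 3 hold (need ≥2) → not satisfied.

No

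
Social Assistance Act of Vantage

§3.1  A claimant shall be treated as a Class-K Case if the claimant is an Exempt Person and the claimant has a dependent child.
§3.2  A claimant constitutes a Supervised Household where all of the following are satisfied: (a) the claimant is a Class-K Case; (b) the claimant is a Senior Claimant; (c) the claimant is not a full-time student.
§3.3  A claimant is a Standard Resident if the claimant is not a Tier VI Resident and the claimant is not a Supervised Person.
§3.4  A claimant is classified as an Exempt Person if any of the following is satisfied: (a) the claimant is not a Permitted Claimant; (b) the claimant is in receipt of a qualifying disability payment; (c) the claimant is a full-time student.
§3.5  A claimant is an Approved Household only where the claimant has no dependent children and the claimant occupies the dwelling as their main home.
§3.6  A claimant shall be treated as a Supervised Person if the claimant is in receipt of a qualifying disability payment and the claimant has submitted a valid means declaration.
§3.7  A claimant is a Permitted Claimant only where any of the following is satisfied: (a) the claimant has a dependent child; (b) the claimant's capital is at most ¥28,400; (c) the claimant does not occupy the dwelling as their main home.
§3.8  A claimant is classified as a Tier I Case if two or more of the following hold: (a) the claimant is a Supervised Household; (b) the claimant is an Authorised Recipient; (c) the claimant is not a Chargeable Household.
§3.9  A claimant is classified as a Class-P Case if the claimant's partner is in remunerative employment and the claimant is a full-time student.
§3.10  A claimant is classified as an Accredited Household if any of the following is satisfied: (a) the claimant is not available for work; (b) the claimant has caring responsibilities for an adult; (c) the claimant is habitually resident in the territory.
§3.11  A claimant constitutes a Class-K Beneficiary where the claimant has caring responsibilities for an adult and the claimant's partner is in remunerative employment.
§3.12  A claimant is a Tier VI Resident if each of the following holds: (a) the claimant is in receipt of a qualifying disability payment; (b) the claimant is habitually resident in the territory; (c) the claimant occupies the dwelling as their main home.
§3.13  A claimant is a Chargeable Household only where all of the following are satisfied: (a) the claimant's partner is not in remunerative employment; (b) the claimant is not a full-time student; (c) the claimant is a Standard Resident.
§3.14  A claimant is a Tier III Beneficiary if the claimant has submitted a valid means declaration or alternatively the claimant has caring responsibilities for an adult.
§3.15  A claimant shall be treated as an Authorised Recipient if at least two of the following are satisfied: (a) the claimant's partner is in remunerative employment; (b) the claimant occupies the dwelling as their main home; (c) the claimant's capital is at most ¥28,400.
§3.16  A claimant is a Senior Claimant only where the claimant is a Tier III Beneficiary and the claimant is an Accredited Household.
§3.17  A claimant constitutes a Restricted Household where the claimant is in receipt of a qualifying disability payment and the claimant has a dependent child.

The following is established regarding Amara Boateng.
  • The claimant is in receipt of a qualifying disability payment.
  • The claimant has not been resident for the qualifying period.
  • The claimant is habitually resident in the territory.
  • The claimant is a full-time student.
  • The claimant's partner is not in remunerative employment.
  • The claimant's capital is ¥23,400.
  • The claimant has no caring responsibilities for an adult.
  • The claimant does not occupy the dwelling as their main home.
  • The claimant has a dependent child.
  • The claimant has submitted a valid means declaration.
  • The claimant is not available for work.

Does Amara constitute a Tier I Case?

§3.7 — Permitted Claimant: [the claimant has a dependent child? yes] OR [claimant's capital: ¥23,400 ≤ ¥28,400? yes] OR [the claimant does not occupy the dwelling as their main home? yes] → satisfied.
§3.4 — Exempt Person: [not a Permitted Claimant (§3.7)? no] OR [the claimant is in receipt of a qualifying disability payment? yes] OR [the claimant is a full-time student? yes] → satisfied.
§3.1 — Class-K Case: [Exempt Person (§3.4)? yes] AND [the claimant has a dependent child? yes] → satisfied.
§3.14 — Tier III Beneficiary: [the claimant has submitted a valid means declaration? yes] OR [the claimant has caring responsibilities for an adult? no] → satisfied.
§3.10 — Accredited Household: [the claimant is not available for work? yes] OR [the claimant has caring responsibilities for an adult? no] OR [the claimant is habitually resident in the territory? yes] → satisfied.
§3.16 — Senior Claimant: [Tier III Beneficiary (§3.14)? yes] AND [Accredited Household (§3.10)? yes] → satisfied.
§3.2 — Supervised Household: [Class-K Case (§3.1)? yes] AND [Senior Claimant (§3.16)? yes] AND [the claimant is not a full-time student? no] → not satisfied.
§3.15 — Authorised Recipient: the claimant's partner is in remunerative employment? no; the claimant occupies the dwelling as their main home? no; claimant's capital: ¥23,400 ≤ ¥28,400? yes — 1 of 3 hold (need ≥2) → not satisfied.
§3.12 — Tier VI Resident: [the claimant is in receipt of a qualifying disability payment? yes] AND [the claimant is habitually resident in the territory? yes] AND [the claimant occupies the dwelling as their main home? no] → not satisfied.
§3.6 — Supervised Person: [the claimant is in receipt of a qualifying disability payment? yes] AND [the claimant has submitted a valid means declaration? yes] → satisfied.
§3.3 — Standard Resident: [not a Tier VI Resident (§3.12)? yes] AND [not a Supervised Person (§3.6)? no] → not satisfied.
§3.13 — Chargeable Household: [the claimant's partner is not in remunerative employment? yes] AND [the claimant is not a full-time student? no] AND [Standard Resident (§3.3)? no] → not satisfied.
§3.8 — Tier I Case: Supervised Household (§3.2)? no; Authorised Recipient (§3.15)? no; not a Chargeable Household (§3.13)? yes — 1 of 3 hold (need ≥2) → not satisfied.

No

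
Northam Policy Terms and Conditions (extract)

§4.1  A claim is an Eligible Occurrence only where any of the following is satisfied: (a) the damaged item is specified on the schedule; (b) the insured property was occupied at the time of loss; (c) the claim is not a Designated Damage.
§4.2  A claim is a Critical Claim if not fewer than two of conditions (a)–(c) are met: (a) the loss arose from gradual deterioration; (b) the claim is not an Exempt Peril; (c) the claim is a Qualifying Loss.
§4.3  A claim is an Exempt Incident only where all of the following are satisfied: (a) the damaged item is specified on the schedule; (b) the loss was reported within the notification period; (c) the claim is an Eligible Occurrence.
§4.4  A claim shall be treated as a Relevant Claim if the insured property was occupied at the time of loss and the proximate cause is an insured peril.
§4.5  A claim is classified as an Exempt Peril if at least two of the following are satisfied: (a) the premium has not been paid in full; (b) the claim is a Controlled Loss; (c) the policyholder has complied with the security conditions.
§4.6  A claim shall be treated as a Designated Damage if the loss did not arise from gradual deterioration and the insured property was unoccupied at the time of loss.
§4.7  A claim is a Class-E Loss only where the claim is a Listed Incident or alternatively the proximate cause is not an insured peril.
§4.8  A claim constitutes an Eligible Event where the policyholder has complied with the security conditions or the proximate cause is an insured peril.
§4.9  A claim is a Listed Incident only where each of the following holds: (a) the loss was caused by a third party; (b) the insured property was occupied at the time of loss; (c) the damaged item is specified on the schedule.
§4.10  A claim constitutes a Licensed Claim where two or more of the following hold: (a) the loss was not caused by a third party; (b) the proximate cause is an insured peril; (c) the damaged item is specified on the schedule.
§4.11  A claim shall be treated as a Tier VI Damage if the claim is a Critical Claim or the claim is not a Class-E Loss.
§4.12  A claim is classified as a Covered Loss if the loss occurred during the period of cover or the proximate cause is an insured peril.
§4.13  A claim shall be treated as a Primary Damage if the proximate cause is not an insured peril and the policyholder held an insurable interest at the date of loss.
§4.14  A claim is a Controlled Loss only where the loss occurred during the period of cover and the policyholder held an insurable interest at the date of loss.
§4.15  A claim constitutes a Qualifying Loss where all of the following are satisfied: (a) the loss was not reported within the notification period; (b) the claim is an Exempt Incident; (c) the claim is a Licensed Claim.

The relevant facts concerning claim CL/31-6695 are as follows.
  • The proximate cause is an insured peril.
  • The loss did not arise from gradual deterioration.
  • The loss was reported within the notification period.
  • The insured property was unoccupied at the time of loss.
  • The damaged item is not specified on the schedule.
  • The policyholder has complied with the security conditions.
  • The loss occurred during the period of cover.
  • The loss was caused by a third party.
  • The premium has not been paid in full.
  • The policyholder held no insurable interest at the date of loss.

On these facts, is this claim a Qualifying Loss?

No

Under §4.6: the loss did not arise from gradual deterioration? yes; and the insured property was unoccupied at the time of loss? yes. So the claim is a Designated Damage.
Under §4.1: the damaged item is specified on the schedule? no; or the insured property was occupied at the time of loss? no; or not a Designated Damage (§4.6)? no. So the claim is not an Eligible Occurrence.
Under §4.3: the damaged item is specified on the schedule? no; and the loss was reported within the notification period? yes; and Eligible Occurrence (§4.1)? no. So the claim is not an Exempt Incident.
Under §4.10: the loss was not caused by a third party? no; the proximate cause is an insured peril? yes; the damaged item is specified on the schedule? no — 1 of 3 hold (need ≥2) → not satisfied.
Under §4.15: the loss was not reported within the notification period? no; and Exempt Incident (§4.3)? no; and Licensed Claim (§4.10)? no. So the claim is not a Qualifying Loss.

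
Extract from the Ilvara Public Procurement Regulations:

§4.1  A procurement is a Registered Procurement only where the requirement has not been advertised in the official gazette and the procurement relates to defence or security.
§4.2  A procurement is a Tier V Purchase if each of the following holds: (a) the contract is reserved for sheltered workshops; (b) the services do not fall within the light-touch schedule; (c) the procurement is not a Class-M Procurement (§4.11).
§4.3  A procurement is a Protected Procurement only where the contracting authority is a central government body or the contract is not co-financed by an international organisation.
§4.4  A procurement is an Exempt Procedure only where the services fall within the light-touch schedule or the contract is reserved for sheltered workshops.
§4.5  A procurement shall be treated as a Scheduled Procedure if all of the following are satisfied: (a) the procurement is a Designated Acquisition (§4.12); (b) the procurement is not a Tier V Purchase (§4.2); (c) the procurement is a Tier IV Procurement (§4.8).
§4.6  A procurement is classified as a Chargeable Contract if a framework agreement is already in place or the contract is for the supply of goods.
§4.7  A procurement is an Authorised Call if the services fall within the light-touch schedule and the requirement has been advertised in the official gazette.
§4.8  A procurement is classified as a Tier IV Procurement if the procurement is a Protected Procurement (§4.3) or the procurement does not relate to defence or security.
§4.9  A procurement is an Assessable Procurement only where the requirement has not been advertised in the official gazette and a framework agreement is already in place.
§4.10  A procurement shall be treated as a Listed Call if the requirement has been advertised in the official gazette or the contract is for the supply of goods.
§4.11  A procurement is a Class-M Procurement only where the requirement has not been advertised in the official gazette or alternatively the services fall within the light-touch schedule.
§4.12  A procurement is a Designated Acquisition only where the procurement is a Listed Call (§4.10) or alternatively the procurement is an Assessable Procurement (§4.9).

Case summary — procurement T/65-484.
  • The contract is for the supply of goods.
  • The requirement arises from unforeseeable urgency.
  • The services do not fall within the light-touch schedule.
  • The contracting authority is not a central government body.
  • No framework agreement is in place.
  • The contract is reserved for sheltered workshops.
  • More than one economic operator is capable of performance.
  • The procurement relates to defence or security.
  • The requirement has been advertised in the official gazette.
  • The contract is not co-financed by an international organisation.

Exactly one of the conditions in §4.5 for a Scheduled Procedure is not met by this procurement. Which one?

§4.10 — Listed Call: [the requirement has been advertised in the official gazette? yes] OR [the contract is for the supply of goods? yes] → satisfied.
§4.9 — Assessable Procurement: [the requirement has not been advertised in the official gazette? no] AND [a framework agreement is already in place? no] → not satisfied.
§4.12 — Designated Acquisition: [Listed Call (§4.10)? yes] OR [Assessable Procurement (§4.9)? no] → satisfied.
§4.11 — Class-M Procurement: [the requirement has not been advertised in the official gazette? no] OR [the services fall within the light-touch schedule? no] → not satisfied.
§4.2 — Tier V Purchase: [the contract is reserved for sheltered workshops? yes] AND [the services do not fall within the light-touch schedule? yes] AND [not a Class-M Procurement (§4.11)? yes] → satisfied.
§4.3 — Protected Procurement: [the contracting authority is a central government body? no] OR [the contract is not co-financed by an international organisation? yes] → satisfied.
§4.8 — Tier IV Procurement: [Protected Procurement (§4.3)? yes] OR [the procurement does not relate to defence or security? no] → satisfied.
§4.5 — Scheduled Procedure: [Designated Acquisition (§4.12)? yes] AND [not a Tier V Purchase (§4.2)? no] AND [Tier IV Procurement (§4.8)? yes] → not satisfied.

Tier V Purchase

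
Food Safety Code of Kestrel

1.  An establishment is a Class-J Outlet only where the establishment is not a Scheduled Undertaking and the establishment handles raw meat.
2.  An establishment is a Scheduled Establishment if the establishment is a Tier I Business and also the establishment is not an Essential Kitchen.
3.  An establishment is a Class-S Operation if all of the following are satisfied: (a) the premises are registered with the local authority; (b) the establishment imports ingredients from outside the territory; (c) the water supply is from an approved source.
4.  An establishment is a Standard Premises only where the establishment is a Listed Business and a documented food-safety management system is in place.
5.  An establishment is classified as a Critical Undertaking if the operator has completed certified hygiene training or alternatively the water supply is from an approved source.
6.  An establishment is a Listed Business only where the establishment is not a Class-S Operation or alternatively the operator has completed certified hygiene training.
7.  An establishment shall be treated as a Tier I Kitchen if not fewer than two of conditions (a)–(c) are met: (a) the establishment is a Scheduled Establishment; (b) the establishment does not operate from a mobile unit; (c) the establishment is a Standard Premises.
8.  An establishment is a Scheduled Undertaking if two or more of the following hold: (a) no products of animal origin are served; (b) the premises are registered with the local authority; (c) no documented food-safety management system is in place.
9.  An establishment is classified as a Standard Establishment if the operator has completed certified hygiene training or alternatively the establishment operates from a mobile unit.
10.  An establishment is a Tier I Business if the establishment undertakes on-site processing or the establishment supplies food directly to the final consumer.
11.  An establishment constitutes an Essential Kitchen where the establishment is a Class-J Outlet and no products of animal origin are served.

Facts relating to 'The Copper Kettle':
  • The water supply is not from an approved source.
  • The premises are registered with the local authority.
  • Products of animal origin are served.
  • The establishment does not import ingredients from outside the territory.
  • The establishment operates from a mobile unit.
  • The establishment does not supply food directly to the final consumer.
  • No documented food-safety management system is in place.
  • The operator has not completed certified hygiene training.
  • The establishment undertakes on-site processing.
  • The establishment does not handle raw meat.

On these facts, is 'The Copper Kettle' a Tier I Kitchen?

Under paragraph 10: the establishment undertakes on-site processing? yes; or the establishment supplies food directly to the final consumer? no. So the establishment is a Tier I Business.
Under paragraph 8: no products of animal origin are served? no; the premises are registered with the local authority? yes; no documented food-safety management system is in place? yes — 2 of 3 hold (need ≥2) → satisfied.
Under paragraph 1: not a Scheduled Undertaking (paragraph 8)? no; and the establishment handles raw meat? no. So the establishment is not a Class-J Outlet.
Under paragraph 11: Class-J Outlet (paragraph 1)? no; and no products of animal origin are served? no. So the establishment is not an Essential Kitchen.
Under paragraph 2: Tier I Business (paragraph 10)? yes; and not an Essential Kitchen (paragraph 11)? yes. So the establishment is a Scheduled Establishment.
Under paragraph 3: the premises are registered with the local authority? yes; and the establishment imports ingredients from outside the territory? no; and the water supply is from an approved source? no. So the establishment is not a Class-S Operation.
Under paragraph 6: not a Class-S Operation (paragraph 3)? yes; or the operator has completed certified hygiene training? no. So the establishment is a Listed Business.
Under paragraph 4: Listed Business (paragraph 6)? yes; and a documented food-safety management system is in place? no. So the establishment is not a Standard Premises.
Under paragraph 7: Scheduled Establishment (paragraph 2)? yes; the establishment does not operate from a mobile unit? no; Standard Premises (paragraph 4)? no — 1 of 3 hold (need ≥2) → not satisfied.

No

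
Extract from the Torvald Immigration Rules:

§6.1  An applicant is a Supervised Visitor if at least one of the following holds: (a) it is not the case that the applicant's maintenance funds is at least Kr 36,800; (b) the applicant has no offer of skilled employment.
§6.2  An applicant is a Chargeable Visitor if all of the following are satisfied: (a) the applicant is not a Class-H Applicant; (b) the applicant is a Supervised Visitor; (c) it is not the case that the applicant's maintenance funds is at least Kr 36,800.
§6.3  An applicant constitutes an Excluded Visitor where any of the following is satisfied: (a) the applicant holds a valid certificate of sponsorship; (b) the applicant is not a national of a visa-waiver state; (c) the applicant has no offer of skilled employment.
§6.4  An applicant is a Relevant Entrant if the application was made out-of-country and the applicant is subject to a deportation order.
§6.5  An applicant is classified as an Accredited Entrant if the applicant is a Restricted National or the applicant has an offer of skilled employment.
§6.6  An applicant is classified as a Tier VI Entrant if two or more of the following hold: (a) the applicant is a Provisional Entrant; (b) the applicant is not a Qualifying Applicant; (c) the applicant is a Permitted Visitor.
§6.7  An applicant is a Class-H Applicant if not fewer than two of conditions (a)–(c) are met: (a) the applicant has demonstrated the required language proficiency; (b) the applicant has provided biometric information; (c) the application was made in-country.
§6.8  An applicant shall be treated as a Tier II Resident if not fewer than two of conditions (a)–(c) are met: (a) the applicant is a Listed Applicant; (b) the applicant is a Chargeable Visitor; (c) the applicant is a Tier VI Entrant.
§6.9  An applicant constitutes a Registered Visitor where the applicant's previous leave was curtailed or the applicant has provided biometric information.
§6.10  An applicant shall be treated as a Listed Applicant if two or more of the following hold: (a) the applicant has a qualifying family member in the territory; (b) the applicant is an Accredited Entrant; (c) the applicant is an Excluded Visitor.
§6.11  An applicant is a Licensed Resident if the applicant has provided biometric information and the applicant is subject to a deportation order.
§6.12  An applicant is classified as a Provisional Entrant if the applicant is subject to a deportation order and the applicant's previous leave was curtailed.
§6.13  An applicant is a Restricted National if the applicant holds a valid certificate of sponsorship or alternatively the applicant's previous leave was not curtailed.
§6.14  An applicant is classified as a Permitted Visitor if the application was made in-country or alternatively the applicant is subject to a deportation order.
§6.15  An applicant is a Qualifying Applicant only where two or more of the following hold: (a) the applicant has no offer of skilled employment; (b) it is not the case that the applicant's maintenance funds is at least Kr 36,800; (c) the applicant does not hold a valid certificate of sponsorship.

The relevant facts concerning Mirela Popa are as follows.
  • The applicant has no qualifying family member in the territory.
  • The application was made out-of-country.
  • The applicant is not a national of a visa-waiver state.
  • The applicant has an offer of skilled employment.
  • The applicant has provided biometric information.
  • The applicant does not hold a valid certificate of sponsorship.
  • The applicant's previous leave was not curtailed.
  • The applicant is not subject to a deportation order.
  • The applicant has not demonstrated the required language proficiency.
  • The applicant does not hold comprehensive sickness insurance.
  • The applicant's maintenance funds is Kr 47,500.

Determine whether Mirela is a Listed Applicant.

Under §6.13: the applicant holds a valid certificate of sponsorship? no; or the applicant's previous leave was not curtailed? yes. So the applicant is a Restricted National.
Under §6.5: Restricted National (§6.13)? yes; or the applicant has an offer of skilled employment? yes. So the applicant is an Accredited Entrant.
Under §6.3: the applicant holds a valid certificate of sponsorship? no; or the applicant is not a national of a visa-waiver state? yes; or the applicant has no offer of skilled employment? no. So the applicant is an Excluded Visitor.
Under §6.10: the applicant has a qualifying family member in the territory? no; Accredited Entrant (§6.5)? yes; Excluded Visitor (§6.3)? yes — 2 of 3 hold (need ≥2) → satisfied.

Yes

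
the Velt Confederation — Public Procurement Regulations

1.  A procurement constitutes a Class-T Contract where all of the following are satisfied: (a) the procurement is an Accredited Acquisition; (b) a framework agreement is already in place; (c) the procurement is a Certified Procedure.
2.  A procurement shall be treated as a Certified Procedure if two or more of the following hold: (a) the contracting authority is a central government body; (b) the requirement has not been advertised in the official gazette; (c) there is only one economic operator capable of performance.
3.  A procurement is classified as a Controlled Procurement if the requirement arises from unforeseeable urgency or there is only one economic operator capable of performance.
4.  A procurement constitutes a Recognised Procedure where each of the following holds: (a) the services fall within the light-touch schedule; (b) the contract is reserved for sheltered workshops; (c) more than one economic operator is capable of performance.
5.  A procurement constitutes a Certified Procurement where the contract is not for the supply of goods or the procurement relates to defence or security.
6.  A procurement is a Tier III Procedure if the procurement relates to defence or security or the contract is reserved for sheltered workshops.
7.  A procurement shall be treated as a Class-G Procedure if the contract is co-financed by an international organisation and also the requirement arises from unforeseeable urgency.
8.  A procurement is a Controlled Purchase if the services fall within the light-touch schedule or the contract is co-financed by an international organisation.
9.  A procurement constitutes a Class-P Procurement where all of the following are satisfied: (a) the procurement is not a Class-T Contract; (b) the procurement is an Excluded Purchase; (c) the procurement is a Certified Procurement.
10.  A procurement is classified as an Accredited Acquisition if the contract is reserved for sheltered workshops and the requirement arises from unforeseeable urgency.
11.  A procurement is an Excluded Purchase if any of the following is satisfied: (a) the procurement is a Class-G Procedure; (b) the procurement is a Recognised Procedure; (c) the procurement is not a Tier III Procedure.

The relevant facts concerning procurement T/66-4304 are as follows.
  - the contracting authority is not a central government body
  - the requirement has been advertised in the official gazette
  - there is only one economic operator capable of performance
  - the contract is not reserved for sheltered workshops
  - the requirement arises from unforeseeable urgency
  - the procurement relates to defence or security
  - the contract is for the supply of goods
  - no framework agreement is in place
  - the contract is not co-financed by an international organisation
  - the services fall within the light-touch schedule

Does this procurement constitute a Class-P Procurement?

Under paragraph 10: the contract is reserved for sheltered workshops? no; and the requirement arises from unforeseeable urgency? yes. So the procurement is not an Accredited Acquisition.
Under paragraph 2: the contracting authority is a central government body? no; the requirement has not been advertised in the official gazette? no; there is only one economic operator capable of performance? yes — 1 of 3 hold (need ≥2) → not satisfied.
Under paragraph 1: Accredited Acquisition (paragraph 10)? no; and a framework agreement is already in place? no; and Certified Procedure (paragraph 2)? no. So the procurement is not a Class-T Contract.
Under paragraph 7: the contract is co-financed by an international organisation? no; and the requirement arises from unforeseeable urgency? yes. So the procurement is not a Class-G Procedure.
Under paragraph 4: the services fall within the light-touch schedule? yes; and the contract is reserved for sheltered workshops? no; and more than one economic operator is capable of performance? no. So the procurement is not a Recognised Procedure.
Under paragraph 6: the procurement relates to defence or security? yes; or the contract is reserved for sheltered workshops? no. So the procurement is a Tier III Procedure.
Under paragraph 11: Class-G Procedure (paragraph 7)? no; or Recognised Procedure (paragraph 4)? no; or not a Tier III Procedure (paragraph 6)? no. So the procurement is not an Excluded Purchase.
Under paragraph 5: the contract is not for the supply of goods? no; or the procurement relates to defence or security? yes. So the procurement is a Certified Procurement.
Under paragraph 9: not a Class-T Contract (paragraph 1)? yes; and Excluded Purchase (paragraph 11)? no; and Certified Procurement (paragraph 5)? yes. So the procurement is not a Class-P Procurement.

No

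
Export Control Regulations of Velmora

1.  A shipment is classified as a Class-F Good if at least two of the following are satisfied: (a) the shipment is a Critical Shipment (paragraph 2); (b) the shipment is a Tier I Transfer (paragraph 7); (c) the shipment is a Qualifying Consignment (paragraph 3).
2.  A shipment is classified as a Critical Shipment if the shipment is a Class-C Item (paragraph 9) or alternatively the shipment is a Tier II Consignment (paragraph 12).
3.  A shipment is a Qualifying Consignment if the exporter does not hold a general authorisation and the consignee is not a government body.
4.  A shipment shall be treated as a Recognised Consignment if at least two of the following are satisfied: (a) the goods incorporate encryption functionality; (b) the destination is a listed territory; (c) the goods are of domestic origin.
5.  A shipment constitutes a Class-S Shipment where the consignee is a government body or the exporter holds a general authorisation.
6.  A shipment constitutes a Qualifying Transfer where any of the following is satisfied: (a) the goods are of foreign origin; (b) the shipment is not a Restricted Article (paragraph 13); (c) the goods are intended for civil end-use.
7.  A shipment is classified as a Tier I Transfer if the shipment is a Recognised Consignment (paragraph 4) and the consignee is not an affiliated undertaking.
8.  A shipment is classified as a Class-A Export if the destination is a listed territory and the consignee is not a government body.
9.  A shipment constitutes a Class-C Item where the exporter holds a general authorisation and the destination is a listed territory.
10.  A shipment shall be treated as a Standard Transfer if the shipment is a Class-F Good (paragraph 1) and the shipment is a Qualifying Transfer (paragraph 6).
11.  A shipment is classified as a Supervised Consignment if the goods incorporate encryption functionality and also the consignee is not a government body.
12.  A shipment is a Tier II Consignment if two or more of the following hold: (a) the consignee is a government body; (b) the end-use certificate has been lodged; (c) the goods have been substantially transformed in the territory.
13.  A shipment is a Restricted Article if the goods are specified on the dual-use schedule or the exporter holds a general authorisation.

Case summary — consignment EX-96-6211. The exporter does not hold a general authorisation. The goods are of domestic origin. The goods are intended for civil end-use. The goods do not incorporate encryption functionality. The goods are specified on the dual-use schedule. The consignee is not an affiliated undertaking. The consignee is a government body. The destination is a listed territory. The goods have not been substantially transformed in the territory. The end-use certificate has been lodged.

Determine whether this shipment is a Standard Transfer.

paragraph 9 — Class-C Item: [the exporter holds a general authorisation? no] AND [the destination is a listed territory? yes] → not satisfied.
paragraph 12 — Tier II Consignment: the consignee is a government body? yes; the end-use certificate has been lodged? yes; the goods have been substantially transformed in the territory? no — 2 of 3 hold (need ≥2) → satisfied.
paragraph 2 — Critical Shipment: [Class-C Item (paragraph 9)? no] OR [Tier II Consignment (paragraph 12)? yes] → satisfied.
paragraph 4 — Recognised Consignment: the goods incorporate encryption functionality? no; the destination is a listed territory? yes; the goods are of domestic origin? yes — 2 of 3 hold (need ≥2) → satisfied.
paragraph 7 — Tier I Transfer: [Recognised Consignment (paragraph 4)? yes] AND [the consignee is not an affiliated undertaking? yes] → satisfied.
paragraph 3 — Qualifying Consignment: [the exporter does not hold a general authorisation? yes] AND [the consignee is not a government body? no] → not satisfied.
paragraph 1 — Class-F Good: Critical Shipment (paragraph 2)? yes; Tier I Transfer (paragraph 7)? yes; Qualifying Consignment (paragraph 3)? no — 2 of 3 hold (need ≥2) → satisfied.
paragraph 13 — Restricted Article: [the goods are specified on the dual-use schedule? yes] OR [the exporter holds a general authorisation? no] → satisfied.
paragraph 6 — Qualifying Transfer: [the goods are of foreign origin? no] OR [not a Restricted Article (paragraph 13)? no] OR [the goods are intended for civil end-use? yes] → satisfied.
paragraph 10 — Standard Transfer: [Class-F Good (paragraph 1)? yes] AND [Qualifying Transfer (paragraph 6)? yes] → satisfied.

Yes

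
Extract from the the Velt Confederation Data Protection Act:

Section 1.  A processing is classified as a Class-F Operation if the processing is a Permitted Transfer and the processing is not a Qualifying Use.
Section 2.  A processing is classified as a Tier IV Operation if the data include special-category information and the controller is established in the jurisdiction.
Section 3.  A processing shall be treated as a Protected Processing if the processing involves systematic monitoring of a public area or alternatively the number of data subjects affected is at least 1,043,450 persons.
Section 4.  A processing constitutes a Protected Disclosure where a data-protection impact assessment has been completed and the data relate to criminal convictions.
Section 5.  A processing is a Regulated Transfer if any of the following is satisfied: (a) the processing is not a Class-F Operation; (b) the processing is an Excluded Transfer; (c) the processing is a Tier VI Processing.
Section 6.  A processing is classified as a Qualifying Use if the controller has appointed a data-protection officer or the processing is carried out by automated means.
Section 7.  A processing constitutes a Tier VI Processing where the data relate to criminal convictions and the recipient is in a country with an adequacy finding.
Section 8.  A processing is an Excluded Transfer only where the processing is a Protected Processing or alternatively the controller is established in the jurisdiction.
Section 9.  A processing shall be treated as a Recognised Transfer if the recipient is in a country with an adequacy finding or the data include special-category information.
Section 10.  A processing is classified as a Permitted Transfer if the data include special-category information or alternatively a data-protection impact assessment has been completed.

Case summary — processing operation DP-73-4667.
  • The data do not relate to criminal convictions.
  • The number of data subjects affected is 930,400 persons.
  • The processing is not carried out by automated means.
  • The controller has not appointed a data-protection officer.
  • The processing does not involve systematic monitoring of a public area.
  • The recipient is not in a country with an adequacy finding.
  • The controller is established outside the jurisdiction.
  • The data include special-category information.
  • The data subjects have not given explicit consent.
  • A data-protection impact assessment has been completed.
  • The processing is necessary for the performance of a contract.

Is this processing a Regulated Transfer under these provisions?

section 10 — Permitted Transfer: [the data include special-category information? yes] OR [a data-protection impact assessment has been completed? yes] → satisfied.
section 6 — Qualifying Use: [the controller has appointed a data-protection officer? no] OR [the processing is carried out by automated means? no] → not satisfied.
section 1 — Class-F Operation: [Permitted Transfer (section 10)? yes] AND [not a Qualifying Use (section 6)? yes] → satisfied.
section 3 — Protected Processing: [the processing involves systematic monitoring of a public area? no] OR [number of data subjects affected: 930,400 persons ≥ 1,043,450 persons? no] → not satisfied.
section 8 — Excluded Transfer: [Protected Processing (section 3)? no] OR [the controller is established in the jurisdiction? no] → not satisfied.
section 7 — Tier VI Processing: [the data relate to criminal convictions? no] AND [the recipient is in a country with an adequacy finding? no] → not satisfied.
section 5 — Regulated Transfer: [not a Class-F Operation (section 1)? no] OR [Excluded Transfer (section 8)? no] OR [Tier VI Processing (section 7)? no] → not satisfied.

No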